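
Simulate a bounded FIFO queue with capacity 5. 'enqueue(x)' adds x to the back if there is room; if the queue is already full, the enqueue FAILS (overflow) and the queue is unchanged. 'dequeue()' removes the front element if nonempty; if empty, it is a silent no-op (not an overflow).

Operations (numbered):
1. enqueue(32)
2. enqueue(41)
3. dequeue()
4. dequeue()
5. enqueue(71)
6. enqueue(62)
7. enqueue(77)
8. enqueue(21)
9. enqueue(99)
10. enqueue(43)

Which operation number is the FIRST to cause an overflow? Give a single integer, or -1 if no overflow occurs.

Answer: 10

Derivation:
1. enqueue(32): size=1
2. enqueue(41): size=2
3. dequeue(): size=1
4. dequeue(): size=0
5. enqueue(71): size=1
6. enqueue(62): size=2
7. enqueue(77): size=3
8. enqueue(21): size=4
9. enqueue(99): size=5
10. enqueue(43): size=5=cap → OVERFLOW (fail)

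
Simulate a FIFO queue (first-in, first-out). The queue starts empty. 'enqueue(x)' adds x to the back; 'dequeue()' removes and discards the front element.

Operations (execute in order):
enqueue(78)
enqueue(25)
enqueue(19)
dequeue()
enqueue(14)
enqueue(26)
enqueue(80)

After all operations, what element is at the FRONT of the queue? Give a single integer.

Answer: 25

Derivation:
enqueue(78): queue = [78]
enqueue(25): queue = [78, 25]
enqueue(19): queue = [78, 25, 19]
dequeue(): queue = [25, 19]
enqueue(14): queue = [25, 19, 14]
enqueue(26): queue = [25, 19, 14, 26]
enqueue(80): queue = [25, 19, 14, 26, 80]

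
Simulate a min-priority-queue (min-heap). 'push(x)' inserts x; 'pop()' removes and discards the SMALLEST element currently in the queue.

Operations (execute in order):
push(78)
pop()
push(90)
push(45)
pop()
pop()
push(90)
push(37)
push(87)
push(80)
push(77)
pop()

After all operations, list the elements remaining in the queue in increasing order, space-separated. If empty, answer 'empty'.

push(78): heap contents = [78]
pop() → 78: heap contents = []
push(90): heap contents = [90]
push(45): heap contents = [45, 90]
pop() → 45: heap contents = [90]
pop() → 90: heap contents = []
push(90): heap contents = [90]
push(37): heap contents = [37, 90]
push(87): heap contents = [37, 87, 90]
push(80): heap contents = [37, 80, 87, 90]
push(77): heap contents = [37, 77, 80, 87, 90]
pop() → 37: heap contents = [77, 80, 87, 90]

Answer: 77 80 87 90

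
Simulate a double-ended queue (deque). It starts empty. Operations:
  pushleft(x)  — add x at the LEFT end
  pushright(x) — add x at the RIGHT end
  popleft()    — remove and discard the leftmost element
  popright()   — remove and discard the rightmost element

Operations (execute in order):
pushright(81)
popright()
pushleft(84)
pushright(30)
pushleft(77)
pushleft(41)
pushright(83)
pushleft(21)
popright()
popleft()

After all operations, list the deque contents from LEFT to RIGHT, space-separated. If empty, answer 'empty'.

Answer: 41 77 84 30

Derivation:
pushright(81): [81]
popright(): []
pushleft(84): [84]
pushright(30): [84, 30]
pushleft(77): [77, 84, 30]
pushleft(41): [41, 77, 84, 30]
pushright(83): [41, 77, 84, 30, 83]
pushleft(21): [21, 41, 77, 84, 30, 83]
popright(): [21, 41, 77, 84, 30]
popleft(): [41, 77, 84, 30]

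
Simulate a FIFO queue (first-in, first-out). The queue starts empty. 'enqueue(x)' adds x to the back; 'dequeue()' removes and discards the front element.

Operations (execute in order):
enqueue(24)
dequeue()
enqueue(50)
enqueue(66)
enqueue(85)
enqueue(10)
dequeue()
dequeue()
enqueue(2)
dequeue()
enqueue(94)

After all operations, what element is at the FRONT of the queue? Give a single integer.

Answer: 10

Derivation:
enqueue(24): queue = [24]
dequeue(): queue = []
enqueue(50): queue = [50]
enqueue(66): queue = [50, 66]
enqueue(85): queue = [50, 66, 85]
enqueue(10): queue = [50, 66, 85, 10]
dequeue(): queue = [66, 85, 10]
dequeue(): queue = [85, 10]
enqueue(2): queue = [85, 10, 2]
dequeue(): queue = [10, 2]
enqueue(94): queue = [10, 2, 94]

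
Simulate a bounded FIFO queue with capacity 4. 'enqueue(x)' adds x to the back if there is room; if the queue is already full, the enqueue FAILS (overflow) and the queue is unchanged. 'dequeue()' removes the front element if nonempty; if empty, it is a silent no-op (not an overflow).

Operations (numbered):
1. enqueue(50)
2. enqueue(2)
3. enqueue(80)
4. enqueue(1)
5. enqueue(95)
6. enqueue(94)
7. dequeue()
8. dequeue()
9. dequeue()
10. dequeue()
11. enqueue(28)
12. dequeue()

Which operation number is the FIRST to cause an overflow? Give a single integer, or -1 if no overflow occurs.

Answer: 5

Derivation:
1. enqueue(50): size=1
2. enqueue(2): size=2
3. enqueue(80): size=3
4. enqueue(1): size=4
5. enqueue(95): size=4=cap → OVERFLOW (fail)
6. enqueue(94): size=4=cap → OVERFLOW (fail)
7. dequeue(): size=3
8. dequeue(): size=2
9. dequeue(): size=1
10. dequeue(): size=0
11. enqueue(28): size=1
12. dequeue(): size=0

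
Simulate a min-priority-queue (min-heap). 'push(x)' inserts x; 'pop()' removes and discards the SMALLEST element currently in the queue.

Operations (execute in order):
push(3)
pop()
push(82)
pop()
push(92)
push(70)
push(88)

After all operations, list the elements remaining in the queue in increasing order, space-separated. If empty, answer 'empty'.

push(3): heap contents = [3]
pop() → 3: heap contents = []
push(82): heap contents = [82]
pop() → 82: heap contents = []
push(92): heap contents = [92]
push(70): heap contents = [70, 92]
push(88): heap contents = [70, 88, 92]

Answer: 70 88 92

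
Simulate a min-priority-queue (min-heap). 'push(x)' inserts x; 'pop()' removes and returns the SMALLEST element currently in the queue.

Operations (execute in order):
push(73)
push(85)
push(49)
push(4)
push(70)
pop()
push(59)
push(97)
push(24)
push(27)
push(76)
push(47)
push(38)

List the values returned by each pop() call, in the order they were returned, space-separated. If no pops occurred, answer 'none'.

push(73): heap contents = [73]
push(85): heap contents = [73, 85]
push(49): heap contents = [49, 73, 85]
push(4): heap contents = [4, 49, 73, 85]
push(70): heap contents = [4, 49, 70, 73, 85]
pop() → 4: heap contents = [49, 70, 73, 85]
push(59): heap contents = [49, 59, 70, 73, 85]
push(97): heap contents = [49, 59, 70, 73, 85, 97]
push(24): heap contents = [24, 49, 59, 70, 73, 85, 97]
push(27): heap contents = [24, 27, 49, 59, 70, 73, 85, 97]
push(76): heap contents = [24, 27, 49, 59, 70, 73, 76, 85, 97]
push(47): heap contents = [24, 27, 47, 49, 59, 70, 73, 76, 85, 97]
push(38): heap contents = [24, 27, 38, 47, 49, 59, 70, 73, 76, 85, 97]

Answer: 4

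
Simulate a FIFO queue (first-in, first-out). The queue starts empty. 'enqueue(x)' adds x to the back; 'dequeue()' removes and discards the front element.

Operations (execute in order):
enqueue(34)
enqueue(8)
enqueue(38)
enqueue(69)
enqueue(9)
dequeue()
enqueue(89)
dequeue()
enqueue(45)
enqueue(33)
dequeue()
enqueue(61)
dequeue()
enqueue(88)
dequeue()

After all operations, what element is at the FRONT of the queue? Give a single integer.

enqueue(34): queue = [34]
enqueue(8): queue = [34, 8]
enqueue(38): queue = [34, 8, 38]
enqueue(69): queue = [34, 8, 38, 69]
enqueue(9): queue = [34, 8, 38, 69, 9]
dequeue(): queue = [8, 38, 69, 9]
enqueue(89): queue = [8, 38, 69, 9, 89]
dequeue(): queue = [38, 69, 9, 89]
enqueue(45): queue = [38, 69, 9, 89, 45]
enqueue(33): queue = [38, 69, 9, 89, 45, 33]
dequeue(): queue = [69, 9, 89, 45, 33]
enqueue(61): queue = [69, 9, 89, 45, 33, 61]
dequeue(): queue = [9, 89, 45, 33, 61]
enqueue(88): queue = [9, 89, 45, 33, 61, 88]
dequeue(): queue = [89, 45, 33, 61, 88]

Answer: 89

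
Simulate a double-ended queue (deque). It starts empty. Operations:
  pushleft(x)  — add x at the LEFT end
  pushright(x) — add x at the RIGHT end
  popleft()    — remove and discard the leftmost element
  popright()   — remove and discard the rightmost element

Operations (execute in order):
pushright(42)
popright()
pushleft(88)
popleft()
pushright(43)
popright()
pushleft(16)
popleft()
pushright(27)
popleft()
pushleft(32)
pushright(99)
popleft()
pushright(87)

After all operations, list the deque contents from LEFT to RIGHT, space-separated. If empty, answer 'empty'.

Answer: 99 87

Derivation:
pushright(42): [42]
popright(): []
pushleft(88): [88]
popleft(): []
pushright(43): [43]
popright(): []
pushleft(16): [16]
popleft(): []
pushright(27): [27]
popleft(): []
pushleft(32): [32]
pushright(99): [32, 99]
popleft(): [99]
pushright(87): [99, 87]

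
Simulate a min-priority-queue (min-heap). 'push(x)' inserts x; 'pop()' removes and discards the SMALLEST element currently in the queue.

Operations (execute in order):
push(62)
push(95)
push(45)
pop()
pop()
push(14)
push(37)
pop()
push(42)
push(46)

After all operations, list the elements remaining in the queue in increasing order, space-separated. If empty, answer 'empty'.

Answer: 37 42 46 95

Derivation:
push(62): heap contents = [62]
push(95): heap contents = [62, 95]
push(45): heap contents = [45, 62, 95]
pop() → 45: heap contents = [62, 95]
pop() → 62: heap contents = [95]
push(14): heap contents = [14, 95]
push(37): heap contents = [14, 37, 95]
pop() → 14: heap contents = [37, 95]
push(42): heap contents = [37, 42, 95]
push(46): heap contents = [37, 42, 46, 95]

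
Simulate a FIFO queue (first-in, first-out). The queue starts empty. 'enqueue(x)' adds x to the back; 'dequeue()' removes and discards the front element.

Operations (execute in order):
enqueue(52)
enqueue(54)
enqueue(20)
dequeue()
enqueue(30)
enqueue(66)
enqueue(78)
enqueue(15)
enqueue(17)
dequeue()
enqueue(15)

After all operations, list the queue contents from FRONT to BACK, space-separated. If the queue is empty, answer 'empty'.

enqueue(52): [52]
enqueue(54): [52, 54]
enqueue(20): [52, 54, 20]
dequeue(): [54, 20]
enqueue(30): [54, 20, 30]
enqueue(66): [54, 20, 30, 66]
enqueue(78): [54, 20, 30, 66, 78]
enqueue(15): [54, 20, 30, 66, 78, 15]
enqueue(17): [54, 20, 30, 66, 78, 15, 17]
dequeue(): [20, 30, 66, 78, 15, 17]
enqueue(15): [20, 30, 66, 78, 15, 17, 15]

Answer: 20 30 66 78 15 17 15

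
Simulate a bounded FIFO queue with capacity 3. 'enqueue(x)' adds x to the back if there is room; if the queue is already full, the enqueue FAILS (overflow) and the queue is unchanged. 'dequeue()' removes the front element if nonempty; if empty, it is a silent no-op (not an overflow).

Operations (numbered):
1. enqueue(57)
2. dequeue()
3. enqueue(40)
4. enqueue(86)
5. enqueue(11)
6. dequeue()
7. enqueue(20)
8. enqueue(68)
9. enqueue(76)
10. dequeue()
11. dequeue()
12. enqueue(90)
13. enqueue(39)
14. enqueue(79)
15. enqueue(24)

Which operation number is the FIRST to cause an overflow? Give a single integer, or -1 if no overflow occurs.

1. enqueue(57): size=1
2. dequeue(): size=0
3. enqueue(40): size=1
4. enqueue(86): size=2
5. enqueue(11): size=3
6. dequeue(): size=2
7. enqueue(20): size=3
8. enqueue(68): size=3=cap → OVERFLOW (fail)
9. enqueue(76): size=3=cap → OVERFLOW (fail)
10. dequeue(): size=2
11. dequeue(): size=1
12. enqueue(90): size=2
13. enqueue(39): size=3
14. enqueue(79): size=3=cap → OVERFLOW (fail)
15. enqueue(24): size=3=cap → OVERFLOW (fail)

Answer: 8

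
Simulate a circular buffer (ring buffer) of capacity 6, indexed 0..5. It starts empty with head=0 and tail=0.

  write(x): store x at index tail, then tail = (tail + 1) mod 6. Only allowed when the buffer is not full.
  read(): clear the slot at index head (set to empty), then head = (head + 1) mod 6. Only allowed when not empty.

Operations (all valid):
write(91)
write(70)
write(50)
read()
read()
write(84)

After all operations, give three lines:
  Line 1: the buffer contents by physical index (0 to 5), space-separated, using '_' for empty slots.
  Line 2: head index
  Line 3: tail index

write(91): buf=[91 _ _ _ _ _], head=0, tail=1, size=1
write(70): buf=[91 70 _ _ _ _], head=0, tail=2, size=2
write(50): buf=[91 70 50 _ _ _], head=0, tail=3, size=3
read(): buf=[_ 70 50 _ _ _], head=1, tail=3, size=2
read(): buf=[_ _ 50 _ _ _], head=2, tail=3, size=1
write(84): buf=[_ _ 50 84 _ _], head=2, tail=4, size=2

Answer: _ _ 50 84 _ _
2
4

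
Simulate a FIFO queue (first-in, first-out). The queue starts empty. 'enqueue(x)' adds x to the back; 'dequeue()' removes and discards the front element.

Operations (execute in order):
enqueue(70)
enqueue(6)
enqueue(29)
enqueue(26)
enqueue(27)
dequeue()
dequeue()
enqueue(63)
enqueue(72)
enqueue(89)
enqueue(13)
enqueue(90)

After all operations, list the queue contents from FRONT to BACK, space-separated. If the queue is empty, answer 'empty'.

Answer: 29 26 27 63 72 89 13 90

Derivation:
enqueue(70): [70]
enqueue(6): [70, 6]
enqueue(29): [70, 6, 29]
enqueue(26): [70, 6, 29, 26]
enqueue(27): [70, 6, 29, 26, 27]
dequeue(): [6, 29, 26, 27]
dequeue(): [29, 26, 27]
enqueue(63): [29, 26, 27, 63]
enqueue(72): [29, 26, 27, 63, 72]
enqueue(89): [29, 26, 27, 63, 72, 89]
enqueue(13): [29, 26, 27, 63, 72, 89, 13]
enqueue(90): [29, 26, 27, 63, 72, 89, 13, 90]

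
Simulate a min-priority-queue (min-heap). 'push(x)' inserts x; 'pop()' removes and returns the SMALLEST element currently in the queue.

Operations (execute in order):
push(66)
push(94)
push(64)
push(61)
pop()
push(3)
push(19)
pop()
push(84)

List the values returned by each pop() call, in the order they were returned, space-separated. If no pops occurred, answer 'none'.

Answer: 61 3

Derivation:
push(66): heap contents = [66]
push(94): heap contents = [66, 94]
push(64): heap contents = [64, 66, 94]
push(61): heap contents = [61, 64, 66, 94]
pop() → 61: heap contents = [64, 66, 94]
push(3): heap contents = [3, 64, 66, 94]
push(19): heap contents = [3, 19, 64, 66, 94]
pop() → 3: heap contents = [19, 64, 66, 94]
push(84): heap contents = [19, 64, 66, 84, 94]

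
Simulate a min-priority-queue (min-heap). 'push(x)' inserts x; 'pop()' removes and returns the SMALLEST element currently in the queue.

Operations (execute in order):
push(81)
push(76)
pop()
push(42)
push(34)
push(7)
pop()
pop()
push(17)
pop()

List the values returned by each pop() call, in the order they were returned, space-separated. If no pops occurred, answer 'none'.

push(81): heap contents = [81]
push(76): heap contents = [76, 81]
pop() → 76: heap contents = [81]
push(42): heap contents = [42, 81]
push(34): heap contents = [34, 42, 81]
push(7): heap contents = [7, 34, 42, 81]
pop() → 7: heap contents = [34, 42, 81]
pop() → 34: heap contents = [42, 81]
push(17): heap contents = [17, 42, 81]
pop() → 17: heap contents = [42, 81]

Answer: 76 7 34 17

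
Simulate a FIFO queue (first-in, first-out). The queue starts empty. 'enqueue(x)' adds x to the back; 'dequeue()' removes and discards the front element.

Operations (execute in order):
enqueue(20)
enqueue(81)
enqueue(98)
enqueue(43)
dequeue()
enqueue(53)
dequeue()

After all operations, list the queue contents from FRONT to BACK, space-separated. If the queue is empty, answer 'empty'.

Answer: 98 43 53

Derivation:
enqueue(20): [20]
enqueue(81): [20, 81]
enqueue(98): [20, 81, 98]
enqueue(43): [20, 81, 98, 43]
dequeue(): [81, 98, 43]
enqueue(53): [81, 98, 43, 53]
dequeue(): [98, 43, 53]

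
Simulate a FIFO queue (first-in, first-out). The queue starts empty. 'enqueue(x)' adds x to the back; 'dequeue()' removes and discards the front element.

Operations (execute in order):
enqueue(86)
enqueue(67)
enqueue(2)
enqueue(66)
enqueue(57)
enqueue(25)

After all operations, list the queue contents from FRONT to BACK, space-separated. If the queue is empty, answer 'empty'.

Answer: 86 67 2 66 57 25

Derivation:
enqueue(86): [86]
enqueue(67): [86, 67]
enqueue(2): [86, 67, 2]
enqueue(66): [86, 67, 2, 66]
enqueue(57): [86, 67, 2, 66, 57]
enqueue(25): [86, 67, 2, 66, 57, 25]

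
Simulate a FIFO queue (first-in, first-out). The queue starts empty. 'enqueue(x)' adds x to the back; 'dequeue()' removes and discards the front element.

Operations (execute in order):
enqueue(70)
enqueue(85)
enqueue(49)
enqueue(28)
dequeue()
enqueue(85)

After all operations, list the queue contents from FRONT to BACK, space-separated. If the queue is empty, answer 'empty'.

Answer: 85 49 28 85

Derivation:
enqueue(70): [70]
enqueue(85): [70, 85]
enqueue(49): [70, 85, 49]
enqueue(28): [70, 85, 49, 28]
dequeue(): [85, 49, 28]
enqueue(85): [85, 49, 28, 85]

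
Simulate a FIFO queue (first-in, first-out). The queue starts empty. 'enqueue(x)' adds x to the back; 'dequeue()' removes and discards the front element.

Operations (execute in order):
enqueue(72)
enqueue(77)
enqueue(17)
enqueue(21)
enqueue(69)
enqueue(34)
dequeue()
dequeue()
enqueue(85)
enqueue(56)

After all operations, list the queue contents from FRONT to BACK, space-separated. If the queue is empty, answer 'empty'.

Answer: 17 21 69 34 85 56

Derivation:
enqueue(72): [72]
enqueue(77): [72, 77]
enqueue(17): [72, 77, 17]
enqueue(21): [72, 77, 17, 21]
enqueue(69): [72, 77, 17, 21, 69]
enqueue(34): [72, 77, 17, 21, 69, 34]
dequeue(): [77, 17, 21, 69, 34]
dequeue(): [17, 21, 69, 34]
enqueue(85): [17, 21, 69, 34, 85]
enqueue(56): [17, 21, 69, 34, 85, 56]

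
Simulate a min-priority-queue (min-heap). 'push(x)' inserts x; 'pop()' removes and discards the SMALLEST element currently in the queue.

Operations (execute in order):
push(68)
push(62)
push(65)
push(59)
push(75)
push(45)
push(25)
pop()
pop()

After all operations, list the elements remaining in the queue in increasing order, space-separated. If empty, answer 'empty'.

Answer: 59 62 65 68 75

Derivation:
push(68): heap contents = [68]
push(62): heap contents = [62, 68]
push(65): heap contents = [62, 65, 68]
push(59): heap contents = [59, 62, 65, 68]
push(75): heap contents = [59, 62, 65, 68, 75]
push(45): heap contents = [45, 59, 62, 65, 68, 75]
push(25): heap contents = [25, 45, 59, 62, 65, 68, 75]
pop() → 25: heap contents = [45, 59, 62, 65, 68, 75]
pop() → 45: heap contents = [59, 62, 65, 68, 75]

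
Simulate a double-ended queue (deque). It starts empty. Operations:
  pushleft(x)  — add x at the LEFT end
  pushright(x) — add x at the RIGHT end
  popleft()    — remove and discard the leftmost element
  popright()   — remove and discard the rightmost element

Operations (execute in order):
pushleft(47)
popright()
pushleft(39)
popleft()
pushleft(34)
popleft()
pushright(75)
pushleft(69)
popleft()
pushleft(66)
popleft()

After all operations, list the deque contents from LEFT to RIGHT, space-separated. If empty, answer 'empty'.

pushleft(47): [47]
popright(): []
pushleft(39): [39]
popleft(): []
pushleft(34): [34]
popleft(): []
pushright(75): [75]
pushleft(69): [69, 75]
popleft(): [75]
pushleft(66): [66, 75]
popleft(): [75]

Answer: 75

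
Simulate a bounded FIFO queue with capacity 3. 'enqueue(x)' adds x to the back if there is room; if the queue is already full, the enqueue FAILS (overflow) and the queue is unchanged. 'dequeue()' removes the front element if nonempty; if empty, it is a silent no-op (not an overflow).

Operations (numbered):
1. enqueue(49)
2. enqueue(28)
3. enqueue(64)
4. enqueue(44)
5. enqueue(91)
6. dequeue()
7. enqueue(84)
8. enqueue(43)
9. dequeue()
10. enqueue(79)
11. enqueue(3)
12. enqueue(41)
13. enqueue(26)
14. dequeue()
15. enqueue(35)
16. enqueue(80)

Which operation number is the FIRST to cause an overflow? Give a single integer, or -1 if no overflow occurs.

1. enqueue(49): size=1
2. enqueue(28): size=2
3. enqueue(64): size=3
4. enqueue(44): size=3=cap → OVERFLOW (fail)
5. enqueue(91): size=3=cap → OVERFLOW (fail)
6. dequeue(): size=2
7. enqueue(84): size=3
8. enqueue(43): size=3=cap → OVERFLOW (fail)
9. dequeue(): size=2
10. enqueue(79): size=3
11. enqueue(3): size=3=cap → OVERFLOW (fail)
12. enqueue(41): size=3=cap → OVERFLOW (fail)
13. enqueue(26): size=3=cap → OVERFLOW (fail)
14. dequeue(): size=2
15. enqueue(35): size=3
16. enqueue(80): size=3=cap → OVERFLOW (fail)

Answer: 4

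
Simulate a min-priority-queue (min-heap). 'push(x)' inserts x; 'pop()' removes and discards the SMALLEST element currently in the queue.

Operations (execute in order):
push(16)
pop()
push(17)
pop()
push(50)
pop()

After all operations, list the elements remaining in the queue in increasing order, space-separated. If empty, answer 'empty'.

Answer: empty

Derivation:
push(16): heap contents = [16]
pop() → 16: heap contents = []
push(17): heap contents = [17]
pop() → 17: heap contents = []
push(50): heap contents = [50]
pop() → 50: heap contents = []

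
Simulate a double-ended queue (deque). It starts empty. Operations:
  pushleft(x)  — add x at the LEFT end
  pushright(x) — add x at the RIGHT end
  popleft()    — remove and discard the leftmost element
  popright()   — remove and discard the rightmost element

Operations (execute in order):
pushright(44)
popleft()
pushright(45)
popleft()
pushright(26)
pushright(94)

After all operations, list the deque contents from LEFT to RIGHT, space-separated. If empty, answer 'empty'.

pushright(44): [44]
popleft(): []
pushright(45): [45]
popleft(): []
pushright(26): [26]
pushright(94): [26, 94]

Answer: 26 94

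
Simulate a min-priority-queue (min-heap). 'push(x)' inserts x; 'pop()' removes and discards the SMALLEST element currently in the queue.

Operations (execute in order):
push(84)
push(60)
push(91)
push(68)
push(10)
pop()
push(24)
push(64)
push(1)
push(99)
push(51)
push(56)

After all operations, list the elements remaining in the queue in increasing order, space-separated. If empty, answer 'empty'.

push(84): heap contents = [84]
push(60): heap contents = [60, 84]
push(91): heap contents = [60, 84, 91]
push(68): heap contents = [60, 68, 84, 91]
push(10): heap contents = [10, 60, 68, 84, 91]
pop() → 10: heap contents = [60, 68, 84, 91]
push(24): heap contents = [24, 60, 68, 84, 91]
push(64): heap contents = [24, 60, 64, 68, 84, 91]
push(1): heap contents = [1, 24, 60, 64, 68, 84, 91]
push(99): heap contents = [1, 24, 60, 64, 68, 84, 91, 99]
push(51): heap contents = [1, 24, 51, 60, 64, 68, 84, 91, 99]
push(56): heap contents = [1, 24, 51, 56, 60, 64, 68, 84, 91, 99]

Answer: 1 24 51 56 60 64 68 84 91 99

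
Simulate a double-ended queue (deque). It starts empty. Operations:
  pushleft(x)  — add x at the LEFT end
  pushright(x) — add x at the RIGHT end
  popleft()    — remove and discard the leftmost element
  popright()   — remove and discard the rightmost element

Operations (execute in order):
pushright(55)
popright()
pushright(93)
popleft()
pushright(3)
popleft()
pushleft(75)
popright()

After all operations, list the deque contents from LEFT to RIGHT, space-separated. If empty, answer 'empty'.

Answer: empty

Derivation:
pushright(55): [55]
popright(): []
pushright(93): [93]
popleft(): []
pushright(3): [3]
popleft(): []
pushleft(75): [75]
popright(): []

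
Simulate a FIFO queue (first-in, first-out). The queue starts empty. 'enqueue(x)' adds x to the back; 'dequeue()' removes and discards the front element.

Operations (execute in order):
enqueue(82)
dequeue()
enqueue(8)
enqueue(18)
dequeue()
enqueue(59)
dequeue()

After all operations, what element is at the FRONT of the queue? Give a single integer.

Answer: 59

Derivation:
enqueue(82): queue = [82]
dequeue(): queue = []
enqueue(8): queue = [8]
enqueue(18): queue = [8, 18]
dequeue(): queue = [18]
enqueue(59): queue = [18, 59]
dequeue(): queue = [59]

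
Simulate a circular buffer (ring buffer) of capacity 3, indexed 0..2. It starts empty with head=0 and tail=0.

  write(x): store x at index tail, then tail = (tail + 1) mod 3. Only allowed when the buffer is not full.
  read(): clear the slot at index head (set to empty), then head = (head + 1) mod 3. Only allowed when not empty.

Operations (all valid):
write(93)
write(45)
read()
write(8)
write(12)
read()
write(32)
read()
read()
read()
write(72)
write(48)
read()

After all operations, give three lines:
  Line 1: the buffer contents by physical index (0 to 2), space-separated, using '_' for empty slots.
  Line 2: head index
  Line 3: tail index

Answer: 48 _ _
0
1

Derivation:
write(93): buf=[93 _ _], head=0, tail=1, size=1
write(45): buf=[93 45 _], head=0, tail=2, size=2
read(): buf=[_ 45 _], head=1, tail=2, size=1
write(8): buf=[_ 45 8], head=1, tail=0, size=2
write(12): buf=[12 45 8], head=1, tail=1, size=3
read(): buf=[12 _ 8], head=2, tail=1, size=2
write(32): buf=[12 32 8], head=2, tail=2, size=3
read(): buf=[12 32 _], head=0, tail=2, size=2
read(): buf=[_ 32 _], head=1, tail=2, size=1
read(): buf=[_ _ _], head=2, tail=2, size=0
write(72): buf=[_ _ 72], head=2, tail=0, size=1
write(48): buf=[48 _ 72], head=2, tail=1, size=2
read(): buf=[48 _ _], head=0, tail=1, size=1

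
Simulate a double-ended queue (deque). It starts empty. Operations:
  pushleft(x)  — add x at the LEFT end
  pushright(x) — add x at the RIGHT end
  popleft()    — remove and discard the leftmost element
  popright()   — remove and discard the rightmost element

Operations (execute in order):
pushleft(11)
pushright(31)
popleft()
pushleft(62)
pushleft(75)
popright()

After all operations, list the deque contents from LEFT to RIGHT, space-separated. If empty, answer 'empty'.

pushleft(11): [11]
pushright(31): [11, 31]
popleft(): [31]
pushleft(62): [62, 31]
pushleft(75): [75, 62, 31]
popright(): [75, 62]

Answer: 75 62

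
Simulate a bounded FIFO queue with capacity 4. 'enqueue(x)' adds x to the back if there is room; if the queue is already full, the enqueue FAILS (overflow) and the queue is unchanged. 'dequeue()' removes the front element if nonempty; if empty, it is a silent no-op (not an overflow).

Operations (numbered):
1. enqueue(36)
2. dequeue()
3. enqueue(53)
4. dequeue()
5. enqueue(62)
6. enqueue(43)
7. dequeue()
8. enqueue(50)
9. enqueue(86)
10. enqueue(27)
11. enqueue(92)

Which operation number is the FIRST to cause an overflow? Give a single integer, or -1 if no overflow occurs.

Answer: 11

Derivation:
1. enqueue(36): size=1
2. dequeue(): size=0
3. enqueue(53): size=1
4. dequeue(): size=0
5. enqueue(62): size=1
6. enqueue(43): size=2
7. dequeue(): size=1
8. enqueue(50): size=2
9. enqueue(86): size=3
10. enqueue(27): size=4
11. enqueue(92): size=4=cap → OVERFLOW (fail)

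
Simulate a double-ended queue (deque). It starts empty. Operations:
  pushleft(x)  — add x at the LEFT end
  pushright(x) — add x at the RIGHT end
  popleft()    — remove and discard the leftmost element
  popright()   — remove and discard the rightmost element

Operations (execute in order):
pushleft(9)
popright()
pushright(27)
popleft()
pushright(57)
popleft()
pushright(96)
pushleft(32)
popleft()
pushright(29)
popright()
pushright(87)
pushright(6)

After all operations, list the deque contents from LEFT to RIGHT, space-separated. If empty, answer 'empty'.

pushleft(9): [9]
popright(): []
pushright(27): [27]
popleft(): []
pushright(57): [57]
popleft(): []
pushright(96): [96]
pushleft(32): [32, 96]
popleft(): [96]
pushright(29): [96, 29]
popright(): [96]
pushright(87): [96, 87]
pushright(6): [96, 87, 6]

Answer: 96 87 6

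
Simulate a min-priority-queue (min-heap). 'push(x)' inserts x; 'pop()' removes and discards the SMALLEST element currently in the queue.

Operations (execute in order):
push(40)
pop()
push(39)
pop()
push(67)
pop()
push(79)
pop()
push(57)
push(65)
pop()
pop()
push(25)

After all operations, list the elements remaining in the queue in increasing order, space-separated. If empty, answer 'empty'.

Answer: 25

Derivation:
push(40): heap contents = [40]
pop() → 40: heap contents = []
push(39): heap contents = [39]
pop() → 39: heap contents = []
push(67): heap contents = [67]
pop() → 67: heap contents = []
push(79): heap contents = [79]
pop() → 79: heap contents = []
push(57): heap contents = [57]
push(65): heap contents = [57, 65]
pop() → 57: heap contents = [65]
pop() → 65: heap contents = []
push(25): heap contents = [25]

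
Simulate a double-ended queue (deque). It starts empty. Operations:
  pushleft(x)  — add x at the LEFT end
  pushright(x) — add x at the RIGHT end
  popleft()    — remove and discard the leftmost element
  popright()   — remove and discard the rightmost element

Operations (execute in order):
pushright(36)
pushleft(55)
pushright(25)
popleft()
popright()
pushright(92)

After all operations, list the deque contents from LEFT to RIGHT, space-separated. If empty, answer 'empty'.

Answer: 36 92

Derivation:
pushright(36): [36]
pushleft(55): [55, 36]
pushright(25): [55, 36, 25]
popleft(): [36, 25]
popright(): [36]
pushright(92): [36, 92]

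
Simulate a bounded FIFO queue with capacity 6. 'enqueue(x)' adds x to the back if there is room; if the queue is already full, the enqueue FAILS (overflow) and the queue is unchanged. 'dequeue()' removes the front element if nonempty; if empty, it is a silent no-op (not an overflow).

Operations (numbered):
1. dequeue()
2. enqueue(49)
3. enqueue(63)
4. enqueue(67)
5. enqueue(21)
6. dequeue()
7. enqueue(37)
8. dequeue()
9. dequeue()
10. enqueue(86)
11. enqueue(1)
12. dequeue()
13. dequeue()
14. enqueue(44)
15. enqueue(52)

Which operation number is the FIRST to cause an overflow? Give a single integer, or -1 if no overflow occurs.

Answer: -1

Derivation:
1. dequeue(): empty, no-op, size=0
2. enqueue(49): size=1
3. enqueue(63): size=2
4. enqueue(67): size=3
5. enqueue(21): size=4
6. dequeue(): size=3
7. enqueue(37): size=4
8. dequeue(): size=3
9. dequeue(): size=2
10. enqueue(86): size=3
11. enqueue(1): size=4
12. dequeue(): size=3
13. dequeue(): size=2
14. enqueue(44): size=3
15. enqueue(52): size=4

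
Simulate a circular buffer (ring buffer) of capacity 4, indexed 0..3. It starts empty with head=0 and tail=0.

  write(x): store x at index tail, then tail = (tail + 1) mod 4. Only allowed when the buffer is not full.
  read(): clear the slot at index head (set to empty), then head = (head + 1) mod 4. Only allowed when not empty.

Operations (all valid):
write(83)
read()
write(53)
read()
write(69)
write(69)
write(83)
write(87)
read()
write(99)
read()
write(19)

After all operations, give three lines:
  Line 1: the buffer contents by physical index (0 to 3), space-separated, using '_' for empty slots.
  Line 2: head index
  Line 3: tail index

write(83): buf=[83 _ _ _], head=0, tail=1, size=1
read(): buf=[_ _ _ _], head=1, tail=1, size=0
write(53): buf=[_ 53 _ _], head=1, tail=2, size=1
read(): buf=[_ _ _ _], head=2, tail=2, size=0
write(69): buf=[_ _ 69 _], head=2, tail=3, size=1
write(69): buf=[_ _ 69 69], head=2, tail=0, size=2
write(83): buf=[83 _ 69 69], head=2, tail=1, size=3
write(87): buf=[83 87 69 69], head=2, tail=2, size=4
read(): buf=[83 87 _ 69], head=3, tail=2, size=3
write(99): buf=[83 87 99 69], head=3, tail=3, size=4
read(): buf=[83 87 99 _], head=0, tail=3, size=3
write(19): buf=[83 87 99 19], head=0, tail=0, size=4

Answer: 83 87 99 19
0
0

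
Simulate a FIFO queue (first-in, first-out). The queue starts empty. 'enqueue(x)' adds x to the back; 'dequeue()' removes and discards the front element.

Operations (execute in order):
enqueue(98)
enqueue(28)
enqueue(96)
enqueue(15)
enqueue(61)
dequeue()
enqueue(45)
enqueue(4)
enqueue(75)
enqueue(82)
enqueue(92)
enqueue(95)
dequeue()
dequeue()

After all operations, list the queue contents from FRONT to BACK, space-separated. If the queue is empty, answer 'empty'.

enqueue(98): [98]
enqueue(28): [98, 28]
enqueue(96): [98, 28, 96]
enqueue(15): [98, 28, 96, 15]
enqueue(61): [98, 28, 96, 15, 61]
dequeue(): [28, 96, 15, 61]
enqueue(45): [28, 96, 15, 61, 45]
enqueue(4): [28, 96, 15, 61, 45, 4]
enqueue(75): [28, 96, 15, 61, 45, 4, 75]
enqueue(82): [28, 96, 15, 61, 45, 4, 75, 82]
enqueue(92): [28, 96, 15, 61, 45, 4, 75, 82, 92]
enqueue(95): [28, 96, 15, 61, 45, 4, 75, 82, 92, 95]
dequeue(): [96, 15, 61, 45, 4, 75, 82, 92, 95]
dequeue(): [15, 61, 45, 4, 75, 82, 92, 95]

Answer: 15 61 45 4 75 82 92 95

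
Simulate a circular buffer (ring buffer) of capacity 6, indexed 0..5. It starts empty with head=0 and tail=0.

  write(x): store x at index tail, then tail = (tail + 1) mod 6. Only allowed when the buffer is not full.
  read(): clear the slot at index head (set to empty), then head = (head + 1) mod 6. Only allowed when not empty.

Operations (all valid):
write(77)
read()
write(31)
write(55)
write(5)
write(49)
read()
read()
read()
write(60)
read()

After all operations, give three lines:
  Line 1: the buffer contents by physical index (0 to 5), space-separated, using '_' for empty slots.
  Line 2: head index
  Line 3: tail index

write(77): buf=[77 _ _ _ _ _], head=0, tail=1, size=1
read(): buf=[_ _ _ _ _ _], head=1, tail=1, size=0
write(31): buf=[_ 31 _ _ _ _], head=1, tail=2, size=1
write(55): buf=[_ 31 55 _ _ _], head=1, tail=3, size=2
write(5): buf=[_ 31 55 5 _ _], head=1, tail=4, size=3
write(49): buf=[_ 31 55 5 49 _], head=1, tail=5, size=4
read(): buf=[_ _ 55 5 49 _], head=2, tail=5, size=3
read(): buf=[_ _ _ 5 49 _], head=3, tail=5, size=2
read(): buf=[_ _ _ _ 49 _], head=4, tail=5, size=1
write(60): buf=[_ _ _ _ 49 60], head=4, tail=0, size=2
read(): buf=[_ _ _ _ _ 60], head=5, tail=0, size=1

Answer: _ _ _ _ _ 60
5
0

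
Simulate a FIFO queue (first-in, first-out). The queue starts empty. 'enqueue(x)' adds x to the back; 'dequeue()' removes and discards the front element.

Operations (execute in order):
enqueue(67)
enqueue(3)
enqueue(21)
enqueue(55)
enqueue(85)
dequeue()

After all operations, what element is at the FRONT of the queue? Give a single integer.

Answer: 3

Derivation:
enqueue(67): queue = [67]
enqueue(3): queue = [67, 3]
enqueue(21): queue = [67, 3, 21]
enqueue(55): queue = [67, 3, 21, 55]
enqueue(85): queue = [67, 3, 21, 55, 85]
dequeue(): queue = [3, 21, 55, 85]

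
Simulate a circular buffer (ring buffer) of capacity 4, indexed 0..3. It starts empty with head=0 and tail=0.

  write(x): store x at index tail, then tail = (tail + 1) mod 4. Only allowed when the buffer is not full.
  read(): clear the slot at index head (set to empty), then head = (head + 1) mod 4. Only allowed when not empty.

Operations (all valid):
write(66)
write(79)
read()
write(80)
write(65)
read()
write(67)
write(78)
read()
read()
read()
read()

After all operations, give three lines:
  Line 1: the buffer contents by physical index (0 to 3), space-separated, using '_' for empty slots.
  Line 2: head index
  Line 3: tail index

write(66): buf=[66 _ _ _], head=0, tail=1, size=1
write(79): buf=[66 79 _ _], head=0, tail=2, size=2
read(): buf=[_ 79 _ _], head=1, tail=2, size=1
write(80): buf=[_ 79 80 _], head=1, tail=3, size=2
write(65): buf=[_ 79 80 65], head=1, tail=0, size=3
read(): buf=[_ _ 80 65], head=2, tail=0, size=2
write(67): buf=[67 _ 80 65], head=2, tail=1, size=3
write(78): buf=[67 78 80 65], head=2, tail=2, size=4
read(): buf=[67 78 _ 65], head=3, tail=2, size=3
read(): buf=[67 78 _ _], head=0, tail=2, size=2
read(): buf=[_ 78 _ _], head=1, tail=2, size=1
read(): buf=[_ _ _ _], head=2, tail=2, size=0

Answer: _ _ _ _
2
2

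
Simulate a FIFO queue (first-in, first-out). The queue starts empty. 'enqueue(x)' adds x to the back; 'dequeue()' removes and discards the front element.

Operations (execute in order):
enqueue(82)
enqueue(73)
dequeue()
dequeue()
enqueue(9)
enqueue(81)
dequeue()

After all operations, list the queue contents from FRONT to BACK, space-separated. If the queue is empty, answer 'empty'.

Answer: 81

Derivation:
enqueue(82): [82]
enqueue(73): [82, 73]
dequeue(): [73]
dequeue(): []
enqueue(9): [9]
enqueue(81): [9, 81]
dequeue(): [81]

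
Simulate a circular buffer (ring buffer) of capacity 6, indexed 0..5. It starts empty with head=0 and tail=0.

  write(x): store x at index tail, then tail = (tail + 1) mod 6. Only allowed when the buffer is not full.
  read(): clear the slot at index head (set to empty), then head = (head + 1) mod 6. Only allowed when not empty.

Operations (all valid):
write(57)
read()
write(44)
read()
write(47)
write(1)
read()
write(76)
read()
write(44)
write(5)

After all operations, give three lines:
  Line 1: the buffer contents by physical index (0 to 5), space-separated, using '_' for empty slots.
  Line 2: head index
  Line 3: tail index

write(57): buf=[57 _ _ _ _ _], head=0, tail=1, size=1
read(): buf=[_ _ _ _ _ _], head=1, tail=1, size=0
write(44): buf=[_ 44 _ _ _ _], head=1, tail=2, size=1
read(): buf=[_ _ _ _ _ _], head=2, tail=2, size=0
write(47): buf=[_ _ 47 _ _ _], head=2, tail=3, size=1
write(1): buf=[_ _ 47 1 _ _], head=2, tail=4, size=2
read(): buf=[_ _ _ 1 _ _], head=3, tail=4, size=1
write(76): buf=[_ _ _ 1 76 _], head=3, tail=5, size=2
read(): buf=[_ _ _ _ 76 _], head=4, tail=5, size=1
write(44): buf=[_ _ _ _ 76 44], head=4, tail=0, size=2
write(5): buf=[5 _ _ _ 76 44], head=4, tail=1, size=3

Answer: 5 _ _ _ 76 44
4
1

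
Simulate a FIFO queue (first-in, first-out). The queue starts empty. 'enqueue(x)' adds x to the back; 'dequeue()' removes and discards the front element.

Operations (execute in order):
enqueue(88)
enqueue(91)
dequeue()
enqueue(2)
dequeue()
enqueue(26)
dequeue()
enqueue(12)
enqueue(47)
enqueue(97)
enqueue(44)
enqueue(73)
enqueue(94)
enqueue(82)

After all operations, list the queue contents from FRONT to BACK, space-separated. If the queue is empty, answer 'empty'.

enqueue(88): [88]
enqueue(91): [88, 91]
dequeue(): [91]
enqueue(2): [91, 2]
dequeue(): [2]
enqueue(26): [2, 26]
dequeue(): [26]
enqueue(12): [26, 12]
enqueue(47): [26, 12, 47]
enqueue(97): [26, 12, 47, 97]
enqueue(44): [26, 12, 47, 97, 44]
enqueue(73): [26, 12, 47, 97, 44, 73]
enqueue(94): [26, 12, 47, 97, 44, 73, 94]
enqueue(82): [26, 12, 47, 97, 44, 73, 94, 82]

Answer: 26 12 47 97 44 73 94 82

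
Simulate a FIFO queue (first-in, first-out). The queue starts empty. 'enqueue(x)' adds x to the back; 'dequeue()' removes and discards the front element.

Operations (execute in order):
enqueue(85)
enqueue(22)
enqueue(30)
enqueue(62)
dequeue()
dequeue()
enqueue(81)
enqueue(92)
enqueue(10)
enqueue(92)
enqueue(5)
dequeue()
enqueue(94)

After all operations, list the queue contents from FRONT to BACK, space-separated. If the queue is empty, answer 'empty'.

Answer: 62 81 92 10 92 5 94

Derivation:
enqueue(85): [85]
enqueue(22): [85, 22]
enqueue(30): [85, 22, 30]
enqueue(62): [85, 22, 30, 62]
dequeue(): [22, 30, 62]
dequeue(): [30, 62]
enqueue(81): [30, 62, 81]
enqueue(92): [30, 62, 81, 92]
enqueue(10): [30, 62, 81, 92, 10]
enqueue(92): [30, 62, 81, 92, 10, 92]
enqueue(5): [30, 62, 81, 92, 10, 92, 5]
dequeue(): [62, 81, 92, 10, 92, 5]
enqueue(94): [62, 81, 92, 10, 92, 5, 94]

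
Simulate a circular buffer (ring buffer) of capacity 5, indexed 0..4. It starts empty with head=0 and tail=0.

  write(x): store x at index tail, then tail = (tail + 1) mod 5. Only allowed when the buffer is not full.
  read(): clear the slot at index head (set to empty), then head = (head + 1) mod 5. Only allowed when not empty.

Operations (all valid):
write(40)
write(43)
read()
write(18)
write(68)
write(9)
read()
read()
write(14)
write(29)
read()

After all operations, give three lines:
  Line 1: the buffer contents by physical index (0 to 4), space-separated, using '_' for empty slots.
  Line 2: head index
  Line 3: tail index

write(40): buf=[40 _ _ _ _], head=0, tail=1, size=1
write(43): buf=[40 43 _ _ _], head=0, tail=2, size=2
read(): buf=[_ 43 _ _ _], head=1, tail=2, size=1
write(18): buf=[_ 43 18 _ _], head=1, tail=3, size=2
write(68): buf=[_ 43 18 68 _], head=1, tail=4, size=3
write(9): buf=[_ 43 18 68 9], head=1, tail=0, size=4
read(): buf=[_ _ 18 68 9], head=2, tail=0, size=3
read(): buf=[_ _ _ 68 9], head=3, tail=0, size=2
write(14): buf=[14 _ _ 68 9], head=3, tail=1, size=3
write(29): buf=[14 29 _ 68 9], head=3, tail=2, size=4
read(): buf=[14 29 _ _ 9], head=4, tail=2, size=3

Answer: 14 29 _ _ 9
4
2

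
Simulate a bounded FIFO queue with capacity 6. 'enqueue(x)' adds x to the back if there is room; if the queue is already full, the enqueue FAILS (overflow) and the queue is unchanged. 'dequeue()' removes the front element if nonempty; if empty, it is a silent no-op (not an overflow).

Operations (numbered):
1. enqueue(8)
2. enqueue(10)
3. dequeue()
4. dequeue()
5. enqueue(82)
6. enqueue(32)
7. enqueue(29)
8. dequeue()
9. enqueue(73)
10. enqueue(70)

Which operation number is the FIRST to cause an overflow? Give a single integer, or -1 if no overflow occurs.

Answer: -1

Derivation:
1. enqueue(8): size=1
2. enqueue(10): size=2
3. dequeue(): size=1
4. dequeue(): size=0
5. enqueue(82): size=1
6. enqueue(32): size=2
7. enqueue(29): size=3
8. dequeue(): size=2
9. enqueue(73): size=3
10. enqueue(70): size=4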